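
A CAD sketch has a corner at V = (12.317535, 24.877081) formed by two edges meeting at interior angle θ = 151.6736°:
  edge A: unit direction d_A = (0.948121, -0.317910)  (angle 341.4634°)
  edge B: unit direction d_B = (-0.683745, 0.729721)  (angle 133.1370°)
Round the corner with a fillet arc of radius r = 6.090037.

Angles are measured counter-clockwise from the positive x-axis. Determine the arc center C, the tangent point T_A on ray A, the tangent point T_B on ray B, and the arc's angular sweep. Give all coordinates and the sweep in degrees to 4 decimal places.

center=(15.7107,30.1626) T_A=(13.7747,24.3885) T_B=(11.2667,25.9986) sweep=28.3264

bisector direction at 57.3002° = (0.540237,0.841513)
center distance |VC| = r/sin(θ/2) = 6.090037/sin(75.8368°) = 6.280961
C = V + |VC|·bis = (15.7107,30.1626)
T_A = V + ((C−V)·d_A)·d_A = V + 1.5369·d_A = (13.7747,24.3885)
T_B = V + ((C−V)·d_B)·d_B = V + 1.5369·d_B = (11.2667,25.9986)
sweep = 180° − θ = 28.3264°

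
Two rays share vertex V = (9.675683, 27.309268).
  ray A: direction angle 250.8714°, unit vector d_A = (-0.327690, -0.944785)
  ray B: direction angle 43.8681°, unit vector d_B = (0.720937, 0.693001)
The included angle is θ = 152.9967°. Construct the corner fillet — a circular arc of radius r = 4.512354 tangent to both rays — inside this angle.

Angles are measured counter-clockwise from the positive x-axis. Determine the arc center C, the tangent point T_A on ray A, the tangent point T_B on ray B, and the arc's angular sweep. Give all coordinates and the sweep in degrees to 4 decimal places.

center=(13.5839,24.8070) T_A=(9.3206,26.2856) T_B=(10.4568,28.0601) sweep=27.0033

bisector direction at 327.3698° = (0.842168,-0.539215)
center distance |VC| = r/sin(θ/2) = 4.512354/sin(76.4984°) = 4.640605
C = V + |VC|·bis = (13.5839,24.8070)
T_A = V + ((C−V)·d_A)·d_A = V + 1.0835·d_A = (9.3206,26.2856)
T_B = V + ((C−V)·d_B)·d_B = V + 1.0835·d_B = (10.4568,28.0601)
sweep = 180° − θ = 27.0033°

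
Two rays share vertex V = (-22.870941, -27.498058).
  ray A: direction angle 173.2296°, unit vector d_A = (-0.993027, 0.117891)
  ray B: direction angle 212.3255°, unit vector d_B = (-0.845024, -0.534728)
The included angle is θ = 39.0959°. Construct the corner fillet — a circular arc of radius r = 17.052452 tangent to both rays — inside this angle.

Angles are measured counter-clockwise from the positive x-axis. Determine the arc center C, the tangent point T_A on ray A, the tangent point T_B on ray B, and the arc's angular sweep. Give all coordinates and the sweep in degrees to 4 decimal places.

center=(-72.5732,-38.7697) T_A=(-70.5629,-21.8361) T_B=(-63.4548,-53.1794) sweep=140.9041

bisector direction at 192.7775° = (-0.975236,-0.221166)
center distance |VC| = r/sin(θ/2) = 17.052452/sin(19.5480°) = 50.964360
C = V + |VC|·bis = (-72.5732,-38.7697)
T_A = V + ((C−V)·d_A)·d_A = V + 48.0269·d_A = (-70.5629,-21.8361)
T_B = V + ((C−V)·d_B)·d_B = V + 48.0269·d_B = (-63.4548,-53.1794)
sweep = 180° − θ = 140.9041°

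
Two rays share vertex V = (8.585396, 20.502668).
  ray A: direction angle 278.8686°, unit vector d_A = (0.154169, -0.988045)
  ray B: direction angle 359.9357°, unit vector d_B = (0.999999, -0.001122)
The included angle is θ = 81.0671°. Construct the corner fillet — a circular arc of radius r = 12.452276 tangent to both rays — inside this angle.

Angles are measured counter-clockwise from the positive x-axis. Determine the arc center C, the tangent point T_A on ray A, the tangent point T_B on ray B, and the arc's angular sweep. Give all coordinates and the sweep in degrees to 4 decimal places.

center=(23.1339,8.0341) T_A=(10.8305,6.1143) T_B=(23.1479,20.4863) sweep=98.9329

bisector direction at 319.4022° = (0.759296,-0.650746)
center distance |VC| = r/sin(θ/2) = 12.452276/sin(40.5335°) = 19.160496
C = V + |VC|·bis = (23.1339,8.0341)
T_A = V + ((C−V)·d_A)·d_A = V + 14.5625·d_A = (10.8305,6.1143)
T_B = V + ((C−V)·d_B)·d_B = V + 14.5625·d_B = (23.1479,20.4863)
sweep = 180° − θ = 98.9329°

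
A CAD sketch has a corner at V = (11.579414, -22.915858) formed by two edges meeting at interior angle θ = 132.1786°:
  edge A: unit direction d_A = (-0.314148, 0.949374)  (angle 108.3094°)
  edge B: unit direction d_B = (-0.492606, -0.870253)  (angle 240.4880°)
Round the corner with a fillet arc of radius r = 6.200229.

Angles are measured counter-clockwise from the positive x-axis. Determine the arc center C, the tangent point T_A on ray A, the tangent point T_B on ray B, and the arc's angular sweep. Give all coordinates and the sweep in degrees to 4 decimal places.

bisector direction at 174.3987° = (-0.995225,0.097605)
center distance |VC| = r/sin(θ/2) = 6.200229/sin(66.0893°) = 6.782297
C = V + |VC|·bis = (4.8295,-22.2539)
T_A = V + ((C−V)·d_A)·d_A = V + 2.7489·d_A = (10.7158,-20.3061)
T_B = V + ((C−V)·d_B)·d_B = V + 2.7489·d_B = (10.2253,-25.3081)
sweep = 180° − θ = 47.8214°

center=(4.8295,-22.2539) T_A=(10.7158,-20.3061) T_B=(10.2253,-25.3081) sweep=47.8214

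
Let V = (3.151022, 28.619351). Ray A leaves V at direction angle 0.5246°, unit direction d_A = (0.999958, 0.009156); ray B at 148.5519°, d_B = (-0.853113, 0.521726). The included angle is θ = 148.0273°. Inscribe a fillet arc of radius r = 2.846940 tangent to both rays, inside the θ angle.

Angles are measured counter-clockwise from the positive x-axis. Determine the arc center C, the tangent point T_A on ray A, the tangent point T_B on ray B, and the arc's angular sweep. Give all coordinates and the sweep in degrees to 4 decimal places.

bisector direction at 74.5382° = (0.266595,0.963809)
center distance |VC| = r/sin(θ/2) = 2.846940/sin(74.0136°) = 2.961468
C = V + |VC|·bis = (3.9405,31.4736)
T_A = V + ((C−V)·d_A)·d_A = V + 0.8156·d_A = (3.9666,28.6268)
T_B = V + ((C−V)·d_B)·d_B = V + 0.8156·d_B = (2.4552,29.0449)
sweep = 180° − θ = 31.9727°

center=(3.9405,31.4736) T_A=(3.9666,28.6268) T_B=(2.4552,29.0449) sweep=31.9727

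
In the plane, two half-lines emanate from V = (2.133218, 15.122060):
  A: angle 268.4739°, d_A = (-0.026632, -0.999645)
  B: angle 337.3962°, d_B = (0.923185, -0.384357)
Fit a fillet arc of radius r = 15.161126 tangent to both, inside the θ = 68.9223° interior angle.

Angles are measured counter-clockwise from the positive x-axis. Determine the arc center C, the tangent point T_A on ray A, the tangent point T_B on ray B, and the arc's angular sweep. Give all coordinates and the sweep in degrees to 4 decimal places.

bisector direction at 302.9351° = (0.543688,-0.839287)
center distance |VC| = r/sin(θ/2) = 15.161126/sin(34.4612°) = 26.793670
C = V + |VC|·bis = (16.7006,-7.3655)
T_A = V + ((C−V)·d_A)·d_A = V + 22.0917·d_A = (1.5449,-6.9618)
T_B = V + ((C−V)·d_B)·d_B = V + 22.0917·d_B = (22.5279,6.6310)
sweep = 180° − θ = 111.0777°

center=(16.7006,-7.3655) T_A=(1.5449,-6.9618) T_B=(22.5279,6.6310) sweep=111.0777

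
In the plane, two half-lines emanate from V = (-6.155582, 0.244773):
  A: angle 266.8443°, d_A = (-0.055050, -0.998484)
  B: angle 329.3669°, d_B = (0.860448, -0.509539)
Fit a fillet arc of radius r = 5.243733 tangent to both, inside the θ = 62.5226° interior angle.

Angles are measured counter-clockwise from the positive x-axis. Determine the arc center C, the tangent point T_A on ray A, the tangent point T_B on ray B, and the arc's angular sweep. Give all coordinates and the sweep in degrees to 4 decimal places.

bisector direction at 298.1056° = (0.471098,-0.882081)
center distance |VC| = r/sin(θ/2) = 5.243733/sin(31.2613°) = 10.104664
C = V + |VC|·bis = (-1.3953,-8.6684)
T_A = V + ((C−V)·d_A)·d_A = V + 8.6376·d_A = (-6.6311,-8.3797)
T_B = V + ((C−V)·d_B)·d_B = V + 8.6376·d_B = (1.2766,-4.1564)
sweep = 180° − θ = 117.4774°

center=(-1.3953,-8.6684) T_A=(-6.6311,-8.3797) T_B=(1.2766,-4.1564) sweep=117.4774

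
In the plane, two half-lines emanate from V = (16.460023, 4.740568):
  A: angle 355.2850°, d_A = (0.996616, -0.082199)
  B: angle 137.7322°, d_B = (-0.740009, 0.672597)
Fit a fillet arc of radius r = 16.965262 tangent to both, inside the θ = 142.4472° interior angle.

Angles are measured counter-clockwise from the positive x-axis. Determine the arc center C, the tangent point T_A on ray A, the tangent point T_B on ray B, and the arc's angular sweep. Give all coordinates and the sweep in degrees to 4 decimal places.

center=(23.6027,21.1743) T_A=(22.2082,4.2665) T_B=(12.1919,8.6199) sweep=37.5528

bisector direction at 66.5086° = (0.398611,0.917120)
center distance |VC| = r/sin(θ/2) = 16.965262/sin(71.2236°) = 17.918870
C = V + |VC|·bis = (23.6027,21.1743)
T_A = V + ((C−V)·d_A)·d_A = V + 5.7676·d_A = (22.2082,4.2665)
T_B = V + ((C−V)·d_B)·d_B = V + 5.7676·d_B = (12.1919,8.6199)
sweep = 180° − θ = 37.5528°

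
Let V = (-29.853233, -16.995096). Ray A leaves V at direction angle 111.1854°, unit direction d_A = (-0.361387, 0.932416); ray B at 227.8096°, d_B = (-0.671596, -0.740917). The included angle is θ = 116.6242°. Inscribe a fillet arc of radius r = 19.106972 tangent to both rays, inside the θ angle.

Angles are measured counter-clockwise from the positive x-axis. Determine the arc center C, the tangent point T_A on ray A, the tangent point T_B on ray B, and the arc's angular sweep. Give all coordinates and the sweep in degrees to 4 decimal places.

bisector direction at 169.4975° = (-0.983247,0.182278)
center distance |VC| = r/sin(θ/2) = 19.106972/sin(58.3121°) = 22.454432
C = V + |VC|·bis = (-51.9315,-12.9021)
T_A = V + ((C−V)·d_A)·d_A = V + 11.7951·d_A = (-34.1158,-5.9971)
T_B = V + ((C−V)·d_B)·d_B = V + 11.7951·d_B = (-37.7748,-25.7343)
sweep = 180° − θ = 63.3758°

center=(-51.9315,-12.9021) T_A=(-34.1158,-5.9971) T_B=(-37.7748,-25.7343) sweep=63.3758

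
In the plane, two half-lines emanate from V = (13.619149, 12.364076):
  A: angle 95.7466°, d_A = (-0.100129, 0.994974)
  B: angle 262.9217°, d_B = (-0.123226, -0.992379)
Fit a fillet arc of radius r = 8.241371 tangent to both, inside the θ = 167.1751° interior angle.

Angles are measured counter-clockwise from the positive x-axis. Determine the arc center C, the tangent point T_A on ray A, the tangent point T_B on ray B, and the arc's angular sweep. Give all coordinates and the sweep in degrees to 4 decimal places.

bisector direction at 179.3342° = (-0.999932,0.011621)
center distance |VC| = r/sin(θ/2) = 8.241371/sin(83.5875°) = 8.293256
C = V + |VC|·bis = (5.3265,12.4605)
T_A = V + ((C−V)·d_A)·d_A = V + 0.9262·d_A = (13.5264,13.2857)
T_B = V + ((C−V)·d_B)·d_B = V + 0.9262·d_B = (13.5050,11.4449)
sweep = 180° − θ = 12.8249°

center=(5.3265,12.4605) T_A=(13.5264,13.2857) T_B=(13.5050,11.4449) sweep=12.8249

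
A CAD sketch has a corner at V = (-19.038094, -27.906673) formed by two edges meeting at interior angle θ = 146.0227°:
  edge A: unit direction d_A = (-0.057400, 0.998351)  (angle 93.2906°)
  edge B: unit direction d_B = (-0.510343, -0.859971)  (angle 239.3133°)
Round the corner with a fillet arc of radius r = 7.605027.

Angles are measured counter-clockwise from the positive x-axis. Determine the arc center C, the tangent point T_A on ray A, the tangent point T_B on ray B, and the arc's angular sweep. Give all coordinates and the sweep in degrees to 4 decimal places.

center=(-26.7639,-26.0236) T_A=(-19.1715,-25.5871) T_B=(-20.2238,-29.9048) sweep=33.9773

bisector direction at 166.3020° = (-0.971557,0.236805)
center distance |VC| = r/sin(θ/2) = 7.605027/sin(73.0113°) = 7.952033
C = V + |VC|·bis = (-26.7639,-26.0236)
T_A = V + ((C−V)·d_A)·d_A = V + 2.3234·d_A = (-19.1715,-25.5871)
T_B = V + ((C−V)·d_B)·d_B = V + 2.3234·d_B = (-20.2238,-29.9048)
sweep = 180° − θ = 33.9773°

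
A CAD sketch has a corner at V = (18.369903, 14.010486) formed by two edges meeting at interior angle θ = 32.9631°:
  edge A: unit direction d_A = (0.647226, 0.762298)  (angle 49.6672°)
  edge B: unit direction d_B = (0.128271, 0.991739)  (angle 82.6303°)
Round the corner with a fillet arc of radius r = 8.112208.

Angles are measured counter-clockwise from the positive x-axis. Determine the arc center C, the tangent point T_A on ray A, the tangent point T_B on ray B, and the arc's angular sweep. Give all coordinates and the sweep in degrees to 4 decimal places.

bisector direction at 66.1488° = (0.404364,0.914598)
center distance |VC| = r/sin(θ/2) = 8.112208/sin(16.4815°) = 28.593655
C = V + |VC|·bis = (29.9321,40.1622)
T_A = V + ((C−V)·d_A)·d_A = V + 27.4188·d_A = (36.1161,34.9118)
T_B = V + ((C−V)·d_B)·d_B = V + 27.4188·d_B = (21.8869,41.2028)
sweep = 180° − θ = 147.0369°

center=(29.9321,40.1622) T_A=(36.1161,34.9118) T_B=(21.8869,41.2028) sweep=147.0369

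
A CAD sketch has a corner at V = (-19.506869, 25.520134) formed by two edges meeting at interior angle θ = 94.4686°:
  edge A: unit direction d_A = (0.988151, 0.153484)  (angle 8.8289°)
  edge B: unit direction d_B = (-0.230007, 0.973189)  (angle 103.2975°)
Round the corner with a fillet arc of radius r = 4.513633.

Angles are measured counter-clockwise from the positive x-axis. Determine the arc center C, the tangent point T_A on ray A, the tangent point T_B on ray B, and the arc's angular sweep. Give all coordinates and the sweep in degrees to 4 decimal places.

center=(-16.0745,30.6210) T_A=(-15.3817,26.1609) T_B=(-20.4671,29.5829) sweep=85.5314

bisector direction at 56.0632° = (0.558278,0.829654)
center distance |VC| = r/sin(θ/2) = 4.513633/sin(47.2343°) = 6.148221
C = V + |VC|·bis = (-16.0745,30.6210)
T_A = V + ((C−V)·d_A)·d_A = V + 4.1747·d_A = (-15.3817,26.1609)
T_B = V + ((C−V)·d_B)·d_B = V + 4.1747·d_B = (-20.4671,29.5829)
sweep = 180° − θ = 85.5314°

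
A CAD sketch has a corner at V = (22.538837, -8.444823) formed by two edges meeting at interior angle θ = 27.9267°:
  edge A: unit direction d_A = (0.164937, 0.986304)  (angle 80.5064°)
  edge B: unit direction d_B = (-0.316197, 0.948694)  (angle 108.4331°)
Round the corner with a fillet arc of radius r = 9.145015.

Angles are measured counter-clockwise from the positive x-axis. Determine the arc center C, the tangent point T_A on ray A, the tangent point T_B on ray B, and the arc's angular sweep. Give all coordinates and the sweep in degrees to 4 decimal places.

center=(19.5853,29.3387) T_A=(28.6050,27.8303) T_B=(10.9095,26.4470) sweep=152.0733

bisector direction at 94.4698° = (-0.077933,0.996959)
center distance |VC| = r/sin(θ/2) = 9.145015/sin(13.9634°) = 37.898757
C = V + |VC|·bis = (19.5853,29.3387)
T_A = V + ((C−V)·d_A)·d_A = V + 36.7789·d_A = (28.6050,27.8303)
T_B = V + ((C−V)·d_B)·d_B = V + 36.7789·d_B = (10.9095,26.4470)
sweep = 180° − θ = 152.0733°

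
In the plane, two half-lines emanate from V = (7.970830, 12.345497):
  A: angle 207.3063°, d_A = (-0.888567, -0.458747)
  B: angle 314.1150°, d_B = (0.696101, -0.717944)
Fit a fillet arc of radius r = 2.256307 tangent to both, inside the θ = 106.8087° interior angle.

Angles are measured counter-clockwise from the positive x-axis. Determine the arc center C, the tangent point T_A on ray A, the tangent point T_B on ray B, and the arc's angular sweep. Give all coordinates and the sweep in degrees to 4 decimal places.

bisector direction at 260.7106° = (-0.161420,-0.986886)
center distance |VC| = r/sin(θ/2) = 2.256307/sin(53.4044°) = 2.810327
C = V + |VC|·bis = (7.5172,9.5720)
T_A = V + ((C−V)·d_A)·d_A = V + 1.6754·d_A = (6.4821,11.5769)
T_B = V + ((C−V)·d_B)·d_B = V + 1.6754·d_B = (9.1371,11.1426)
sweep = 180° − θ = 73.1913°

center=(7.5172,9.5720) T_A=(6.4821,11.5769) T_B=(9.1371,11.1426) sweep=73.1913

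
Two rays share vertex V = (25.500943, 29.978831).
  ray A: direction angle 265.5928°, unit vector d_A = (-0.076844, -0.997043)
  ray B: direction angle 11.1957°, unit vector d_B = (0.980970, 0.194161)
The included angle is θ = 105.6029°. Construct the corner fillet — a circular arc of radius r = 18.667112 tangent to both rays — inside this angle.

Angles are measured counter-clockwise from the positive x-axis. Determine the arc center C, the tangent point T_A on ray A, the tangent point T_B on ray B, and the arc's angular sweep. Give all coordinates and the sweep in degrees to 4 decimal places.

bisector direction at 318.3942° = (0.747731,-0.664001)
center distance |VC| = r/sin(θ/2) = 18.667112/sin(52.8015°) = 23.435094
C = V + |VC|·bis = (43.0241,14.4179)
T_A = V + ((C−V)·d_A)·d_A = V + 14.1684·d_A = (24.4122,15.8524)
T_B = V + ((C−V)·d_B)·d_B = V + 14.1684·d_B = (39.3997,32.7298)
sweep = 180° − θ = 74.3971°

center=(43.0241,14.4179) T_A=(24.4122,15.8524) T_B=(39.3997,32.7298) sweep=74.3971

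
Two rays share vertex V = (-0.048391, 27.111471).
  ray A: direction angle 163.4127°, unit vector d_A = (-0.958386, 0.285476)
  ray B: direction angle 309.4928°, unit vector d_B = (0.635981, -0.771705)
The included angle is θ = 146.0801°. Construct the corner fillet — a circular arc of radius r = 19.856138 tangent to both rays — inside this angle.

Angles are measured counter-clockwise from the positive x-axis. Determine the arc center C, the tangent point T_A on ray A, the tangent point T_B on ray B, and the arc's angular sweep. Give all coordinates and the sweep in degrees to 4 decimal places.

bisector direction at 236.4527° = (-0.552624,-0.833430)
center distance |VC| = r/sin(θ/2) = 19.856138/sin(73.0400°) = 20.758969
C = V + |VC|·bis = (-11.5203,9.8103)
T_A = V + ((C−V)·d_A)·d_A = V + 6.0555·d_A = (-5.8519,28.8402)
T_B = V + ((C−V)·d_B)·d_B = V + 6.0555·d_B = (3.8028,22.4384)
sweep = 180° − θ = 33.9199°

center=(-11.5203,9.8103) T_A=(-5.8519,28.8402) T_B=(3.8028,22.4384) sweep=33.9199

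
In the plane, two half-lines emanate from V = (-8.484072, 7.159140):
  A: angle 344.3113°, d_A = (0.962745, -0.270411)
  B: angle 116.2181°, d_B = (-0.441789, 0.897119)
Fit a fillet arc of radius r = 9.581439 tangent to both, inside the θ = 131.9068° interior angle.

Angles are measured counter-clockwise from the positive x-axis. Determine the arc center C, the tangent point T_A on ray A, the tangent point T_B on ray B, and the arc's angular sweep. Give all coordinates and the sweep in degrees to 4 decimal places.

center=(-1.7772,15.2275) T_A=(-4.3681,6.0031) T_B=(-10.3728,10.9946) sweep=48.0932

bisector direction at 50.2647° = (0.639242,0.769006)
center distance |VC| = r/sin(θ/2) = 9.581439/sin(65.9534°) = 10.491994
C = V + |VC|·bis = (-1.7772,15.2275)
T_A = V + ((C−V)·d_A)·d_A = V + 4.2753·d_A = (-4.3681,6.0031)
T_B = V + ((C−V)·d_B)·d_B = V + 4.2753·d_B = (-10.3728,10.9946)
sweep = 180° − θ = 48.0932°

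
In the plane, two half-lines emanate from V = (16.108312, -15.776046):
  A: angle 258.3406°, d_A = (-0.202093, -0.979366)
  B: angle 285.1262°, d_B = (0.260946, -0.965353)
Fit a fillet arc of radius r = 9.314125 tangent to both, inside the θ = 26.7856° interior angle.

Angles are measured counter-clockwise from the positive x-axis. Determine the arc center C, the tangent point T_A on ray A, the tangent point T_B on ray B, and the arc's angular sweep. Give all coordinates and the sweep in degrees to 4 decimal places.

center=(17.3247,-55.9696) T_A=(8.2027,-54.0873) T_B=(26.3161,-53.5391) sweep=153.2144

bisector direction at 271.7334° = (0.030249,-0.999542)
center distance |VC| = r/sin(θ/2) = 9.314125/sin(13.3928°) = 40.211974
C = V + |VC|·bis = (17.3247,-55.9696)
T_A = V + ((C−V)·d_A)·d_A = V + 39.1184·d_A = (8.2027,-54.0873)
T_B = V + ((C−V)·d_B)·d_B = V + 39.1184·d_B = (26.3161,-53.5391)
sweep = 180° − θ = 153.2144°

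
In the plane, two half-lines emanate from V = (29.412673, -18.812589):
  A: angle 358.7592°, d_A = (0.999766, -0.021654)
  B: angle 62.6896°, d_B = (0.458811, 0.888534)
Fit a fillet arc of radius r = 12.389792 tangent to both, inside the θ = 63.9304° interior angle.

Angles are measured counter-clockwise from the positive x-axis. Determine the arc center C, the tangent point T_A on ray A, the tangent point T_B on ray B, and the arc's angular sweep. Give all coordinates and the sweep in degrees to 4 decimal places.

bisector direction at 30.7244° = (0.859635,0.510909)
center distance |VC| = r/sin(θ/2) = 12.389792/sin(31.9652°) = 23.403280
C = V + |VC|·bis = (49.5309,-6.8556)
T_A = V + ((C−V)·d_A)·d_A = V + 19.8546·d_A = (49.2627,-19.2425)
T_B = V + ((C−V)·d_B)·d_B = V + 19.8546·d_B = (38.5222,-1.1711)
sweep = 180° − θ = 116.0696°

center=(49.5309,-6.8556) T_A=(49.2627,-19.2425) T_B=(38.5222,-1.1711) sweep=116.0696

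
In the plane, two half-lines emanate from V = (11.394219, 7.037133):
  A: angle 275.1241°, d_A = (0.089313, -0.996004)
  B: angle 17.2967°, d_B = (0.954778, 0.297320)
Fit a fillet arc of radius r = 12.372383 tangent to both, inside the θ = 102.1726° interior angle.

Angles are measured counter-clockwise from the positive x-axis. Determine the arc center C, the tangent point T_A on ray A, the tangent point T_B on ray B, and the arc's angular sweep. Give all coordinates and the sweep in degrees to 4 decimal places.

bisector direction at 326.2104° = (0.831085,-0.556145)
center distance |VC| = r/sin(θ/2) = 12.372383/sin(51.0863°) = 15.900906
C = V + |VC|·bis = (24.6092,-1.8061)
T_A = V + ((C−V)·d_A)·d_A = V + 9.9881·d_A = (12.2863,-2.9111)
T_B = V + ((C−V)·d_B)·d_B = V + 9.9881·d_B = (20.9307,10.0068)
sweep = 180° − θ = 77.8274°

center=(24.6092,-1.8061) T_A=(12.2863,-2.9111) T_B=(20.9307,10.0068) sweep=77.8274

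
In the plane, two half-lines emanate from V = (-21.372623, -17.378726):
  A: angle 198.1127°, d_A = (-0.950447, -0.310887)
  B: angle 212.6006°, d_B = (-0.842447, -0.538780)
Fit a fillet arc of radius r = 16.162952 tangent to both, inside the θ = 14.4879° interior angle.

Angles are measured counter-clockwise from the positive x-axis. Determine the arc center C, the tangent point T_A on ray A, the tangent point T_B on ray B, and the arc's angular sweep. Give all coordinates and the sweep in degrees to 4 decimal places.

bisector direction at 205.3566° = (-0.903660,-0.428252)
center distance |VC| = r/sin(θ/2) = 16.162952/sin(7.2439°) = 128.181545
C = V + |VC|·bis = (-137.2051,-72.2727)
T_A = V + ((C−V)·d_A)·d_A = V + 127.1584·d_A = (-142.2300,-56.9106)
T_B = V + ((C−V)·d_B)·d_B = V + 127.1584·d_B = (-128.4968,-85.8891)
sweep = 180° − θ = 165.5121°

center=(-137.2051,-72.2727) T_A=(-142.2300,-56.9106) T_B=(-128.4968,-85.8891) sweep=165.5121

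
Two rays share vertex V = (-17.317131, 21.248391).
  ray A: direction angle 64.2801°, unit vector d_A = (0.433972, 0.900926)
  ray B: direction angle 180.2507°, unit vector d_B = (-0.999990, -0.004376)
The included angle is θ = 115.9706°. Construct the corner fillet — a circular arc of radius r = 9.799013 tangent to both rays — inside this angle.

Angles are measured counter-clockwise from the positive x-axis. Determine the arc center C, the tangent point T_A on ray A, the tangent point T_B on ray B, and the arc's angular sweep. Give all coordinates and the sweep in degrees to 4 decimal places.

bisector direction at 122.2654° = (-0.533842,0.845584)
center distance |VC| = r/sin(θ/2) = 9.799013/sin(57.9853°) = 11.556638
C = V + |VC|·bis = (-23.4865,31.0205)
T_A = V + ((C−V)·d_A)·d_A = V + 6.1266·d_A = (-14.6584,26.7680)
T_B = V + ((C−V)·d_B)·d_B = V + 6.1266·d_B = (-23.4437,21.2216)
sweep = 180° − θ = 64.0294°

center=(-23.4865,31.0205) T_A=(-14.6584,26.7680) T_B=(-23.4437,21.2216) sweep=64.0294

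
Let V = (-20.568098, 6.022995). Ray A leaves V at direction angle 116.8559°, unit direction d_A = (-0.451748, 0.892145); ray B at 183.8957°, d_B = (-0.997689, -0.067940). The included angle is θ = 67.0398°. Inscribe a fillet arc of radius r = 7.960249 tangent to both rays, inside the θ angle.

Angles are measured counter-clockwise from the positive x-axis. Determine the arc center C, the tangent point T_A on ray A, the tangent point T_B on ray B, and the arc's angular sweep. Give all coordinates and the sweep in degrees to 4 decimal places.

center=(-33.0987,13.1484) T_A=(-25.9970,16.7444) T_B=(-32.5579,5.2065) sweep=112.9602

bisector direction at 150.3758° = (-0.869286,0.494309)
center distance |VC| = r/sin(θ/2) = 7.960249/sin(33.5199°) = 14.414824
C = V + |VC|·bis = (-33.0987,13.1484)
T_A = V + ((C−V)·d_A)·d_A = V + 12.0176·d_A = (-25.9970,16.7444)
T_B = V + ((C−V)·d_B)·d_B = V + 12.0176·d_B = (-32.5579,5.2065)
sweep = 180° − θ = 112.9602°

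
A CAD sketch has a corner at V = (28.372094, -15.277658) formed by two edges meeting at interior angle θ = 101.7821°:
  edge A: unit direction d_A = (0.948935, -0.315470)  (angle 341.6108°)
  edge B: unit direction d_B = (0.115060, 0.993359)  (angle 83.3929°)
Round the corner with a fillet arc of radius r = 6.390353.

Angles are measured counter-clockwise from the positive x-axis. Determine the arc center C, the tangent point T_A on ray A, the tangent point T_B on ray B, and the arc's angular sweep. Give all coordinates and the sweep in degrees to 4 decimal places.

center=(35.3177,-10.8525) T_A=(33.3018,-16.9165) T_B=(28.9698,-10.1172) sweep=78.2179

bisector direction at 32.5018° = (0.843374,0.537327)
center distance |VC| = r/sin(θ/2) = 6.390353/sin(50.8910°) = 8.235544
C = V + |VC|·bis = (35.3177,-10.8525)
T_A = V + ((C−V)·d_A)·d_A = V + 5.1950·d_A = (33.3018,-16.9165)
T_B = V + ((C−V)·d_B)·d_B = V + 5.1950·d_B = (28.9698,-10.1172)
sweep = 180° − θ = 78.2179°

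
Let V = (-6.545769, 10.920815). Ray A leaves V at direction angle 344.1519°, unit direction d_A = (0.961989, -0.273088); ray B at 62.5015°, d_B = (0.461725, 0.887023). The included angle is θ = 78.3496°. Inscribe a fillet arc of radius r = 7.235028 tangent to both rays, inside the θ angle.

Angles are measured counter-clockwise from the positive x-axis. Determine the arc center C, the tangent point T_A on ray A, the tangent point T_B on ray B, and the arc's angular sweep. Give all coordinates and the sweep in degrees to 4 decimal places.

center=(3.9715,15.4561) T_A=(1.9957,8.4961) T_B=(-2.4461,18.7967) sweep=101.6504

bisector direction at 23.3267° = (0.918262,0.395973)
center distance |VC| = r/sin(θ/2) = 7.235028/sin(39.1748°) = 11.453476
C = V + |VC|·bis = (3.9715,15.4561)
T_A = V + ((C−V)·d_A)·d_A = V + 8.8790·d_A = (1.9957,8.4961)
T_B = V + ((C−V)·d_B)·d_B = V + 8.8790·d_B = (-2.4461,18.7967)
sweep = 180° − θ = 101.6504°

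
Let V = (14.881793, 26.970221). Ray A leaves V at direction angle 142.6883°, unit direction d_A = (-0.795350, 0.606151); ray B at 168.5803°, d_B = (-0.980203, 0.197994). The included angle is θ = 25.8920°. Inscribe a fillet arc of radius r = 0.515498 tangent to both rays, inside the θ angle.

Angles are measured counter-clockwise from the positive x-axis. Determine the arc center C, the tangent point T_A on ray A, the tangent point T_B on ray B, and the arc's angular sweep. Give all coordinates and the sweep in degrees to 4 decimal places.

center=(12.7857,27.9195) T_A=(13.0982,28.3295) T_B=(12.6837,27.4142) sweep=154.1080

bisector direction at 155.6343° = (-0.910931,0.412559)
center distance |VC| = r/sin(θ/2) = 0.515498/sin(12.9460°) = 2.300995
C = V + |VC|·bis = (12.7857,27.9195)
T_A = V + ((C−V)·d_A)·d_A = V + 2.2425·d_A = (13.0982,28.3295)
T_B = V + ((C−V)·d_B)·d_B = V + 2.2425·d_B = (12.6837,27.4142)
sweep = 180° − θ = 154.1080°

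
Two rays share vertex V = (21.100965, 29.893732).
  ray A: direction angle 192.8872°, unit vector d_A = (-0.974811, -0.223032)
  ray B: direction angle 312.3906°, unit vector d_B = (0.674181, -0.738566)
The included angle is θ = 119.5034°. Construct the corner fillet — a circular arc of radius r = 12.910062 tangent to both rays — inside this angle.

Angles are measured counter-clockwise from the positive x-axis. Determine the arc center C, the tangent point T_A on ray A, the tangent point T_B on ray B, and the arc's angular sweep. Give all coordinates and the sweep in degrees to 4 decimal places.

bisector direction at 252.6389° = (-0.298393,-0.954443)
center distance |VC| = r/sin(θ/2) = 12.910062/sin(59.7517°) = 14.944788
C = V + |VC|·bis = (16.6415,15.6298)
T_A = V + ((C−V)·d_A)·d_A = V + 7.5284·d_A = (13.7622,28.2147)
T_B = V + ((C−V)·d_B)·d_B = V + 7.5284·d_B = (26.1765,24.3335)
sweep = 180° − θ = 60.4966°

center=(16.6415,15.6298) T_A=(13.7622,28.2147) T_B=(26.1765,24.3335) sweep=60.4966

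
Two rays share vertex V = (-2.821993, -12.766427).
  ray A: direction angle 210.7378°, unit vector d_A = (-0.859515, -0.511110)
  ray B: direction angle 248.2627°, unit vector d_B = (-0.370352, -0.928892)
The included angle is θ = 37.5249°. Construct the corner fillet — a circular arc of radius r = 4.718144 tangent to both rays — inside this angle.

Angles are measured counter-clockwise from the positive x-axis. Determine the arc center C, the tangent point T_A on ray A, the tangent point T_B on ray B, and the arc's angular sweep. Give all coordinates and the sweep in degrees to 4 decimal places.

bisector direction at 229.5002° = (-0.649445,-0.760409)
center distance |VC| = r/sin(θ/2) = 4.718144/sin(18.7625°) = 14.668783
C = V + |VC|·bis = (-12.3486,-23.9207)
T_A = V + ((C−V)·d_A)·d_A = V + 13.8893·d_A = (-14.7600,-19.8654)
T_B = V + ((C−V)·d_B)·d_B = V + 13.8893·d_B = (-7.9659,-25.6681)
sweep = 180° − θ = 142.4751°

center=(-12.3486,-23.9207) T_A=(-14.7600,-19.8654) T_B=(-7.9659,-25.6681) sweep=142.4751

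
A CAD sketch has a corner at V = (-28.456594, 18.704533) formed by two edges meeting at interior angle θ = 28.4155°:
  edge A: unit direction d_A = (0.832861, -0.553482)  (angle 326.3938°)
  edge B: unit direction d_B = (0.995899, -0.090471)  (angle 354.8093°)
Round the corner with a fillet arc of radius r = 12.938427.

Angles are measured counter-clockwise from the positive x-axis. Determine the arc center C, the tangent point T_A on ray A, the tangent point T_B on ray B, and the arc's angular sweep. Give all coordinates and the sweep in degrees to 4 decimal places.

center=(21.2664,1.1958) T_A=(14.1052,-9.5801) T_B=(22.4369,14.0812) sweep=151.5845

bisector direction at 340.6016° = (0.943232,-0.332136)
center distance |VC| = r/sin(θ/2) = 12.938427/sin(14.2078°) = 52.715553
C = V + |VC|·bis = (21.2664,1.1958)
T_A = V + ((C−V)·d_A)·d_A = V + 51.1031·d_A = (14.1052,-9.5801)
T_B = V + ((C−V)·d_B)·d_B = V + 51.1031·d_B = (22.4369,14.0812)
sweep = 180° − θ = 151.5845°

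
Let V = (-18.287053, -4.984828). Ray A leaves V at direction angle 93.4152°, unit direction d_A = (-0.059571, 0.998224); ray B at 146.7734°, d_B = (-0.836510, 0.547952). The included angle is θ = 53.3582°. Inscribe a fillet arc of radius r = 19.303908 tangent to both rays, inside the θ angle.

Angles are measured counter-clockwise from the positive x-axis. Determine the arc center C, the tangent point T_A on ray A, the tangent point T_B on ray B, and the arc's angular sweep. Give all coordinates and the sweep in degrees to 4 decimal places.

center=(-39.8452,32.2134) T_A=(-20.5756,33.3634) T_B=(-50.4228,16.0655) sweep=126.6418

bisector direction at 120.0943° = (-0.501425,0.865201)
center distance |VC| = r/sin(θ/2) = 19.303908/sin(26.6791°) = 42.993775
C = V + |VC|·bis = (-39.8452,32.2134)
T_A = V + ((C−V)·d_A)·d_A = V + 38.4165·d_A = (-20.5756,33.3634)
T_B = V + ((C−V)·d_B)·d_B = V + 38.4165·d_B = (-50.4228,16.0655)
sweep = 180° − θ = 126.6418°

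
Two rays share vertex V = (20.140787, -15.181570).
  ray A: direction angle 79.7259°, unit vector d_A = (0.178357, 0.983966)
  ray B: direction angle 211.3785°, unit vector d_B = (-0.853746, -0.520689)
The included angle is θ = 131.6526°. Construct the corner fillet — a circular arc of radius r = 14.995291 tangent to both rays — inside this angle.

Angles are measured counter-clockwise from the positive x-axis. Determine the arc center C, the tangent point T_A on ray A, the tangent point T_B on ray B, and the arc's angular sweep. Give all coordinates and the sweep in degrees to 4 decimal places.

center=(6.5864,-5.8841) T_A=(21.3413,-8.5586) T_B=(14.3943,-18.6863) sweep=48.3474

bisector direction at 145.5522° = (-0.824642,0.565655)
center distance |VC| = r/sin(θ/2) = 14.995291/sin(65.8263°) = 16.436651
C = V + |VC|·bis = (6.5864,-5.8841)
T_A = V + ((C−V)·d_A)·d_A = V + 6.7309·d_A = (21.3413,-8.5586)
T_B = V + ((C−V)·d_B)·d_B = V + 6.7309·d_B = (14.3943,-18.6863)
sweep = 180° − θ = 48.3474°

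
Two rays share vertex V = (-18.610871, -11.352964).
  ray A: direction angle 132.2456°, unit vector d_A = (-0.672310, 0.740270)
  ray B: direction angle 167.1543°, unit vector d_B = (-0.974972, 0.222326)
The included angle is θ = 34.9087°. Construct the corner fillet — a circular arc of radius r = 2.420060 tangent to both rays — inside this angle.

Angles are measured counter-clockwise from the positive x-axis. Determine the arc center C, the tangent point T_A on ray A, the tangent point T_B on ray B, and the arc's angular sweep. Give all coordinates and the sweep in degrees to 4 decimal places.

center=(-25.5770,-7.2823) T_A=(-23.7855,-5.6552) T_B=(-26.1151,-9.6418) sweep=145.0913

bisector direction at 149.7000° = (-0.863395,0.504528)
center distance |VC| = r/sin(θ/2) = 2.420060/sin(17.4544°) = 8.068323
C = V + |VC|·bis = (-25.5770,-7.2823)
T_A = V + ((C−V)·d_A)·d_A = V + 7.6968·d_A = (-23.7855,-5.6552)
T_B = V + ((C−V)·d_B)·d_B = V + 7.6968·d_B = (-26.1151,-9.6418)
sweep = 180° − θ = 145.0913°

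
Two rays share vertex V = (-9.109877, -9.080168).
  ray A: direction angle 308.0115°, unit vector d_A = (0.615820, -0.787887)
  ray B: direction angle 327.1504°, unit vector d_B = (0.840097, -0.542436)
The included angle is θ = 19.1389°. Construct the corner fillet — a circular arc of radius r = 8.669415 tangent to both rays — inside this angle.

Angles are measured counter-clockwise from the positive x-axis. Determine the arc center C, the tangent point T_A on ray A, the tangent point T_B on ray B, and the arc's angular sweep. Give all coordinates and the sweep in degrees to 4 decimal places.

center=(29.3882,-44.2572) T_A=(22.5577,-49.5960) T_B=(34.0908,-36.9741) sweep=160.8611

bisector direction at 317.5809° = (0.738231,-0.674548)
center distance |VC| = r/sin(θ/2) = 8.669415/sin(9.5694°) = 52.149055
C = V + |VC|·bis = (29.3882,-44.2572)
T_A = V + ((C−V)·d_A)·d_A = V + 51.4234·d_A = (22.5577,-49.5960)
T_B = V + ((C−V)·d_B)·d_B = V + 51.4234·d_B = (34.0908,-36.9741)
sweep = 180° − θ = 160.8611°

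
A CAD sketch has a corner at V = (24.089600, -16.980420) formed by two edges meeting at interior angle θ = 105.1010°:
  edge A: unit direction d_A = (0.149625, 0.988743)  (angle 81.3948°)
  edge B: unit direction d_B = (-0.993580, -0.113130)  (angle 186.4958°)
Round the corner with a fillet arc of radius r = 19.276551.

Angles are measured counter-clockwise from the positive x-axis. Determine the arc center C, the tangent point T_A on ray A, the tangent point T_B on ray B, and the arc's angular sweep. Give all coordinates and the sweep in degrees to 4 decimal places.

bisector direction at 133.9453° = (-0.693971,0.720003)
center distance |VC| = r/sin(θ/2) = 19.276551/sin(52.5505°) = 24.281148
C = V + |VC|·bis = (7.2392,0.5021)
T_A = V + ((C−V)·d_A)·d_A = V + 14.7644·d_A = (26.2987,-2.3822)
T_B = V + ((C−V)·d_B)·d_B = V + 14.7644·d_B = (9.4199,-18.6507)
sweep = 180° − θ = 74.8990°

center=(7.2392,0.5021) T_A=(26.2987,-2.3822) T_B=(9.4199,-18.6507) sweep=74.8990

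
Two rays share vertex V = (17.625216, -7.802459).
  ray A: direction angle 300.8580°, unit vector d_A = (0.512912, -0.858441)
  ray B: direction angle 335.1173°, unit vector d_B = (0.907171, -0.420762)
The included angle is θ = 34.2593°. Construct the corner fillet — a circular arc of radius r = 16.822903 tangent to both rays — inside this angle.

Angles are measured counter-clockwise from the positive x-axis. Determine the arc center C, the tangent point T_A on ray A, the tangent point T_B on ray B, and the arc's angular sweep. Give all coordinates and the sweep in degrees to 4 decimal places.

bisector direction at 317.9876° = (0.743001,-0.669291)
center distance |VC| = r/sin(θ/2) = 16.822903/sin(17.1297°) = 57.116841
C = V + |VC|·bis = (60.0631,-46.0302)
T_A = V + ((C−V)·d_A)·d_A = V + 54.5832·d_A = (45.6216,-54.6589)
T_B = V + ((C−V)·d_B)·d_B = V + 54.5832·d_B = (67.1415,-30.7690)
sweep = 180° − θ = 145.7407°

center=(60.0631,-46.0302) T_A=(45.6216,-54.6589) T_B=(67.1415,-30.7690) sweep=145.7407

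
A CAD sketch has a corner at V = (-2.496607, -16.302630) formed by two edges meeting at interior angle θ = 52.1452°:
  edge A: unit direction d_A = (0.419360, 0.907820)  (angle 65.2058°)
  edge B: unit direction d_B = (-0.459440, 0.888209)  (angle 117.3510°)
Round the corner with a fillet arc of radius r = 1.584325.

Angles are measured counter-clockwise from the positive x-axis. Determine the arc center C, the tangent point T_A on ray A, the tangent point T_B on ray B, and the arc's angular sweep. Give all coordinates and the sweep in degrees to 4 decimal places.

center=(-2.5770,-12.6988) T_A=(-1.1387,-13.3632) T_B=(-3.9842,-13.4267) sweep=127.8548

bisector direction at 91.2784° = (-0.022310,0.999751)
center distance |VC| = r/sin(θ/2) = 1.584325/sin(26.0726°) = 3.604756
C = V + |VC|·bis = (-2.5770,-12.6988)
T_A = V + ((C−V)·d_A)·d_A = V + 3.2379·d_A = (-1.1387,-13.3632)
T_B = V + ((C−V)·d_B)·d_B = V + 3.2379·d_B = (-3.9842,-13.4267)
sweep = 180° − θ = 127.8548°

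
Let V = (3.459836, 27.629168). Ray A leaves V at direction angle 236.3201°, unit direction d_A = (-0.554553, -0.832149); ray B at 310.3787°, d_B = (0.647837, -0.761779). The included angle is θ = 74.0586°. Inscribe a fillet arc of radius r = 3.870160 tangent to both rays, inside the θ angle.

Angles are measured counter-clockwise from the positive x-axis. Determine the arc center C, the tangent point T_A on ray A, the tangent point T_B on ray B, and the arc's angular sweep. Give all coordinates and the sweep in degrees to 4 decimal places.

center=(3.8353,21.2137) T_A=(0.6148,23.3599) T_B=(6.7835,23.7209) sweep=105.9414

bisector direction at 273.3494° = (0.058425,-0.998292)
center distance |VC| = r/sin(θ/2) = 3.870160/sin(37.0293°) = 6.426453
C = V + |VC|·bis = (3.8353,21.2137)
T_A = V + ((C−V)·d_A)·d_A = V + 5.1304·d_A = (0.6148,23.3599)
T_B = V + ((C−V)·d_B)·d_B = V + 5.1304·d_B = (6.7835,23.7209)
sweep = 180° − θ = 105.9414°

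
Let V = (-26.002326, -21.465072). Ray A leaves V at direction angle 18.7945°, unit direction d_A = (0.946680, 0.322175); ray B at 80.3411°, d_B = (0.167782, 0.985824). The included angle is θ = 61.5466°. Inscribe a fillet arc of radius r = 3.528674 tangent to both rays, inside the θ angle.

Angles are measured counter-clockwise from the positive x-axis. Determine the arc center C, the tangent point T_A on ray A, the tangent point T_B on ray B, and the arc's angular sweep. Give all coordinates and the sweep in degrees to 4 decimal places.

bisector direction at 49.5678° = (0.648548,0.761174)
center distance |VC| = r/sin(θ/2) = 3.528674/sin(30.7733°) = 6.896757
C = V + |VC|·bis = (-21.5294,-16.2154)
T_A = V + ((C−V)·d_A)·d_A = V + 5.9257·d_A = (-20.3926,-19.5560)
T_B = V + ((C−V)·d_B)·d_B = V + 5.9257·d_B = (-25.0081,-15.6234)
sweep = 180° − θ = 118.4534°

center=(-21.5294,-16.2154) T_A=(-20.3926,-19.5560) T_B=(-25.0081,-15.6234) sweep=118.4534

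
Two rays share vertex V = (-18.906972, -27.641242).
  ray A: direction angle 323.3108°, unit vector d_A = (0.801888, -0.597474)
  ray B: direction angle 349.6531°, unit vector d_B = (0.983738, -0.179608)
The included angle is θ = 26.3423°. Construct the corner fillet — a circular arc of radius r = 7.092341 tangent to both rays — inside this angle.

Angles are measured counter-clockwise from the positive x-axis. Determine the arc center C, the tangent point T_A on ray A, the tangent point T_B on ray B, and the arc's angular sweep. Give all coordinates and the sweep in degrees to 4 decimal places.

center=(9.6333,-40.0616) T_A=(5.3958,-45.7489) T_B=(10.9072,-33.0846) sweep=153.6577

bisector direction at 336.4819° = (0.916934,-0.399038)
center distance |VC| = r/sin(θ/2) = 7.092341/sin(13.1712°) = 31.125787
C = V + |VC|·bis = (9.6333,-40.0616)
T_A = V + ((C−V)·d_A)·d_A = V + 30.3070·d_A = (5.3958,-45.7489)
T_B = V + ((C−V)·d_B)·d_B = V + 30.3070·d_B = (10.9072,-33.0846)
sweep = 180° − θ = 153.6577°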